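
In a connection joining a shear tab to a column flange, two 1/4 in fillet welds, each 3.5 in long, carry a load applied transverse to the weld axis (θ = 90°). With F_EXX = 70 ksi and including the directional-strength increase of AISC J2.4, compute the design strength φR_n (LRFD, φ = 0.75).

t_e = 0.707 × 0.25 = 0.1767 in; A_we = 0.1767 × 7 = 1.237 in².
Directional factor: 1.0 + 0.5 sin^1.5(90°) = 1.5.
F_nw = 0.6 × 70 × 1.5 = 63 ksi.
φR_n = 0.75 × 63 × 1.237 = 58.46 kips.

φR_n ≈ 58.5 kips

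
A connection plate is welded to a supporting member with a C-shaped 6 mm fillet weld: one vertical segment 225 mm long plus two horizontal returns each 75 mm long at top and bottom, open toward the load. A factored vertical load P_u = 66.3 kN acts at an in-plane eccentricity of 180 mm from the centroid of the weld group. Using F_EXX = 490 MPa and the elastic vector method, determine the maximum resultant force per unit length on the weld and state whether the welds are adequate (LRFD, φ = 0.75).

f_max ≈ 603 N/mm; adequate

Total weld length L_w = 375 mm. Treat welds as unit-width lines.
Centroid: x̄ = 2×75×37.5 / 375 = 15 mm from the vertical weld.
Polar moment about centroid: J = I_x + I_y = [225³/12 + 2×75×112.5²] + [225×15² + 2(75³/12 + 75×22.5²)] = 3045000 mm³.
Direct shear f_v = P/L_w = 66.3×10³ / 375 = 176.8 N/mm (vertical).
Torsion M = P·e = 66.3×10³ × 180 = 11934000 N·mm.
Critical point at (x, y) = (60, 112.5) from centroid. f_tx = M·y/J = 441 N/mm; f_ty = M·x/J = 235.2 N/mm.
Resultant f_max = √[f_tx² + (f_v + f_ty)²] = √[441² + (176.8 + 235.2)²] = 603.5 N/mm.
Capacity per unit length: φr_n = 0.75 × 0.6 × 490 × (0.707 × 6) = 935.4 N/mm.
603.5 ≤ 935.4 → adequate.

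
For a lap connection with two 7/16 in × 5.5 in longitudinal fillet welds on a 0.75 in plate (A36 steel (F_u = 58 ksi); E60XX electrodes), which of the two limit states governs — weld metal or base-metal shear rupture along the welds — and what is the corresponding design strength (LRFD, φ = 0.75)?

E60XX → F_EXX = 60 ksi.
t_e = 0.707 × 0.4375 = 0.3093 in; L = 11 in.
Weld metal: φR_n = 0.75 × 0.6 × 60 × 0.3093 × 11 = 91.87 kips.
Base metal (shear rupture): φR_n = 0.75 × 0.6 × 58 × 0.75 × 11 = 215.3 kips.
Governing: weld metal.

φR_n ≈ 91.9 kips (weld metal governs)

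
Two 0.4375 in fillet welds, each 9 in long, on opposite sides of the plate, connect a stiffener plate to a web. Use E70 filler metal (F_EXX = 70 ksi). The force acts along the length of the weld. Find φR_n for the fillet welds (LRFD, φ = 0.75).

Effective throat t_e = 0.707 × 0.4375 = 0.3093 in.
Total length L = 18 in; A_we = 0.3093 × 18 = 5.568 in².
F_nw = 0.6 F_EXX = 0.6 × 70 = 42 ksi.
φR_n = 0.75 × 42 × 5.568 = 175.4 kips.

φR_n ≈ 175 kips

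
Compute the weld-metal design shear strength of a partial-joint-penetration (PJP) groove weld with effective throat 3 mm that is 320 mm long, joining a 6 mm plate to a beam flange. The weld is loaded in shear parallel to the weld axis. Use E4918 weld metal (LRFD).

E49XX → F_EXX = 490 MPa.
Effective throat (given) t_e = 3 mm.
A_we = 3 × 320 = 960 mm².
F_nw = 0.6 F_EXX = 294 MPa.
φR_n = 0.75 × 294 × 960 × 10⁻³ = 211.7 kN.

φR_n ≈ 212 kN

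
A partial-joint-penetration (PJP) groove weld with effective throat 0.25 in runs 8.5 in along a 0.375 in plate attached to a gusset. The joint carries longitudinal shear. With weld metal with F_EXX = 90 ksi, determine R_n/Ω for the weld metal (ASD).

Effective throat (given) t_e = 0.25 in.
A_we = 0.25 × 8.5 = 2.125 in².
F_nw = 0.6 F_EXX = 54 ksi.
R_n/Ω = (54 × 2.125) / 2.0 = 57.38 kips.

R_n/Ω ≈ 57.4 kips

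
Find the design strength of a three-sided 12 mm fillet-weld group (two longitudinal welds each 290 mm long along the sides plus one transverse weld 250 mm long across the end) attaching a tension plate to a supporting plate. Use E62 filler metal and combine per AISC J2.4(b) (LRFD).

φR_n ≈ 2050 kN

E62XX → F_EXX = 620 MPa.
t_e = 0.707 × 12 = 8.484 mm.
R_nwl = 0.6 × 620 × 8.484 × 580 × 10⁻³ = 1831 kN (longitudinal, 2 welds).
R_nwt = 0.6 × 620 × 8.484 × 250 × 10⁻³ = 789 kN (transverse, base value).
(i) R_nwl + R_nwt = 2620 kN; (ii) 0.85 R_nwl + 1.5 R_nwt = 2739 kN.
R_n = max = 2739 kN [governs: (ii)]; φR_n = 2055 kN.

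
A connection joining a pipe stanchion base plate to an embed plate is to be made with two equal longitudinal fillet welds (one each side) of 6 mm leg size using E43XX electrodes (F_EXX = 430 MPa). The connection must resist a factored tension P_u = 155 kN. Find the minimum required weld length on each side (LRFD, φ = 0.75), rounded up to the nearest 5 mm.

L = 95 mm on each side

Throat t_e = 0.707 × 6 = 4.242 mm.
φr_n = 0.75 × 0.6 × 430 × 4.242 × 10⁻³ = 0.8208 kN/mm.
L_req = P_u / φr_n = 155 / 0.8208 = 188.8 mm total.
Per side: 188.8 / 2 = 94.42 mm.
Round up → use L = 95 mm on each side.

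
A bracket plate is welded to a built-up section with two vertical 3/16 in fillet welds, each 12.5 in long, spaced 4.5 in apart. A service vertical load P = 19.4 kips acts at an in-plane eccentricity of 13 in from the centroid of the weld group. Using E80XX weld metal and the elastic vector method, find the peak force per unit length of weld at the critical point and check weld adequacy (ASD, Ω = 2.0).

f_max ≈ 4.04 kip/in; NOT adequate

E80XX → F_EXX = 80 ksi.
Total weld length L_w = 25 in. Treat welds as unit-width lines.
Polar moment about centroid: J = 2[d³/12 + d(b/2)²] = 2[12.5³/12 + 12.5×2.25²] = 452.1 in³.
Direct shear f_v = P/L_w = 19.4 / 25 = 0.776 kip/in (vertical).
Torsion M = P·e = 19.4 × 13 = 252.2 kip·in.
Critical point at (x, y) = (2.25, 6.25) from centroid. f_tx = M·y/J = 3.487 kip/in; f_ty = M·x/J = 1.255 kip/in.
Resultant f_max = √[f_tx² + (f_v + f_ty)²] = √[3.487² + (0.776 + 1.255)²] = 4.035 kip/in.
Capacity per unit length: r_n/Ω = (1/2.0) × 0.6 × 80 × (0.707 × 0.1875) = 3.181 kip/in.
4.035 > 3.181 → NOT adequate.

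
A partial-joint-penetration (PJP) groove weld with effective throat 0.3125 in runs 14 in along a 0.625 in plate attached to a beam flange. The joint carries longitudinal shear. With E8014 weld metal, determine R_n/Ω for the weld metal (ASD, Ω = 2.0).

R_n/Ω ≈ 105 kips

E80XX → F_EXX = 80 ksi.
Effective throat (given) t_e = 0.3125 in.
A_we = 0.3125 × 14 = 4.375 in².
F_nw = 0.6 F_EXX = 48 ksi.
R_n/Ω = (48 × 4.375) / 2.0 = 105 kips.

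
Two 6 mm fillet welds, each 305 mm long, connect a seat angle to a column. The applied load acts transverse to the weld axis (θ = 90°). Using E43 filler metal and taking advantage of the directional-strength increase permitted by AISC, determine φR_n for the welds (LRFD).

E43XX → F_EXX = 430 MPa.
t_e = 0.707 × 6 = 4.242 mm; A_we = 4.242 × 610 = 2588 mm².
Directional factor: 1.0 + 0.5 sin^1.5(90°) = 1.5.
F_nw = 0.6 × 430 × 1.5 = 387 MPa.
φR_n = 0.75 × 387 × 2588 × 10⁻³ = 751.1 kN.

φR_n ≈ 751 kN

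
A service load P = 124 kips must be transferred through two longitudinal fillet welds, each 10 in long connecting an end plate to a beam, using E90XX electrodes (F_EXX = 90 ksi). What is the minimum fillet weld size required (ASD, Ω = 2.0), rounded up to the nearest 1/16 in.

w = 3/8 in

Total weld length L = 20 in.
Required throat t_e = P × Ω / (0.6 F_EXX × L) = 124 × 2.0 / (0.6 × 90 × 20) = 0.2296 in.
Required leg w = t_e / 0.707 = 0.3248 in → use 3/8 in.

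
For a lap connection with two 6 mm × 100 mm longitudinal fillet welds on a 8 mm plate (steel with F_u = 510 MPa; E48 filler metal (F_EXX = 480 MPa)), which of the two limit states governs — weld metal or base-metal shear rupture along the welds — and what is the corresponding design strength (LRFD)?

φR_n ≈ 183 kN (weld metal governs)

t_e = 0.707 × 6 = 4.242 mm; L = 200 mm.
Weld metal: φR_n = 0.75 × 0.6 × 480 × 4.242 × 200 × 10⁻³ = 183.3 kN.
Base metal (shear rupture): φR_n = 0.75 × 0.6 × 510 × 8 × 200 × 10⁻³ = 367.2 kN.
Governing: weld metal.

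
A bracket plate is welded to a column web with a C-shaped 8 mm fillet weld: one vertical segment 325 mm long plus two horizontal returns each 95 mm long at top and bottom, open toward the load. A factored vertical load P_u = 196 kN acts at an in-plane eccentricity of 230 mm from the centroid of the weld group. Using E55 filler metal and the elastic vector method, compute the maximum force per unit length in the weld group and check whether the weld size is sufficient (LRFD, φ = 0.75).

E55XX → F_EXX = 550 MPa.
Total weld length L_w = 515 mm. Treat welds as unit-width lines.
Centroid: x̄ = 2×95×47.5 / 515 = 17.52 mm from the vertical weld.
Polar moment about centroid: J = I_x + I_y = [325³/12 + 2×95×162.5²] + [325×17.52² + 2(95³/12 + 95×29.98²)] = 8291000 mm³.
Direct shear f_v = P/L_w = 196×10³ / 515 = 380.6 N/mm (vertical).
Torsion M = P·e = 196×10³ × 230 = 45080000 N·mm.
Critical point at (x, y) = (77.48, 162.5) from centroid. f_tx = M·y/J = 883.5 N/mm; f_ty = M·x/J = 421.2 N/mm.
Resultant f_max = √[f_tx² + (f_v + f_ty)²] = √[883.5² + (380.6 + 421.2)²] = 1193 N/mm.
Capacity per unit length: φr_n = 0.75 × 0.6 × 550 × (0.707 × 8) = 1400 N/mm.
1193 ≤ 1400 → adequate.

f_max ≈ 1190 N/mm; adequate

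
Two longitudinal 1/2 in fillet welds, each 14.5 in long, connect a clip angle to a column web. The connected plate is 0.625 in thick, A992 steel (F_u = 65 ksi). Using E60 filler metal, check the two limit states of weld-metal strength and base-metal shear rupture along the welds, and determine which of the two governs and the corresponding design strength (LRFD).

E60XX → F_EXX = 60 ksi.
t_e = 0.707 × 0.5 = 0.3535 in; L = 29 in.
Weld metal: φR_n = 0.75 × 0.6 × 60 × 0.3535 × 29 = 276.8 kip.
Base metal (shear rupture): φR_n = 0.75 × 0.6 × 65 × 0.625 × 29 = 530.2 kip.
Governing: weld metal.

φR_n ≈ 277 kip (weld metal governs)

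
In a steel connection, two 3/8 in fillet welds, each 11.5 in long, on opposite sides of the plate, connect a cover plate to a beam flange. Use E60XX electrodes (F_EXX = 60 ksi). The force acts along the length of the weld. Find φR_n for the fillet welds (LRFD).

Effective throat t_e = 0.707 × 0.375 = 0.2651 in.
Total length L = 23 in; A_we = 0.2651 × 23 = 6.098 in².
F_nw = 0.6 F_EXX = 0.6 × 60 = 36 ksi.
φR_n = 0.75 × 36 × 6.098 = 164.6 kip.

φR_n ≈ 165 kip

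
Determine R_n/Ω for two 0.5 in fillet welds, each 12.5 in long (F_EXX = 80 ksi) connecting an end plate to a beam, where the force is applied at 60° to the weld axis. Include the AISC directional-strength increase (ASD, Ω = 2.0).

R_n/Ω ≈ 298 kip

t_e = 0.707 × 0.5 = 0.3535 in; A_we = 0.3535 × 25 = 8.838 in².
Directional factor: 1.0 + 0.5 sin^1.5(60°) = 1.403.
F_nw = 0.6 × 80 × 1.403 = 67.34 ksi.
R_n/Ω = (67.34 × 8.838) / 2.0 = 297.6 kip.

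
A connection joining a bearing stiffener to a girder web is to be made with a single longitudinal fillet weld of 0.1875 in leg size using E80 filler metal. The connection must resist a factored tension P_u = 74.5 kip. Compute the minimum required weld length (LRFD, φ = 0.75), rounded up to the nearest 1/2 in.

L = 16 in

E80XX → F_EXX = 80 ksi.
Throat t_e = 0.707 × 0.1875 = 0.1326 in.
φr_n = 0.75 × 0.6 × 80 × 0.1326 = 4.772 kip/in.
L_req = P_u / φr_n = 74.5 / 4.772 = 15.61 in total.
Round up → use L = 16 in.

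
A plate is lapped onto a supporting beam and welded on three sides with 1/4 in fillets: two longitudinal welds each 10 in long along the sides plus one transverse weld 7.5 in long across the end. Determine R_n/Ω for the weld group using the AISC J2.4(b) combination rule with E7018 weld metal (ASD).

R_n/Ω ≈ 105 kip

E70XX → F_EXX = 70 ksi.
t_e = 0.707 × 0.25 = 0.1767 in.
R_nwl = 0.6 × 70 × 0.1767 × 20 = 148.5 kip (longitudinal, 2 welds).
R_nwt = 0.6 × 70 × 0.1767 × 7.5 = 55.68 kip (transverse, base value).
(i) R_nwl + R_nwt = 204.1 kip; (ii) 0.85 R_nwl + 1.5 R_nwt = 209.7 kip.
R_n = max = 209.7 kip [governs: (ii)]; R_n/Ω = 104.9 kip.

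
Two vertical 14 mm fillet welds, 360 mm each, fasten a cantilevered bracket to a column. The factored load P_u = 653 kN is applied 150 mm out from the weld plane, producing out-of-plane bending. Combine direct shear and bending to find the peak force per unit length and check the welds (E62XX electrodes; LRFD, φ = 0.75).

E62XX → F_EXX = 620 MPa.
L_w = 2 × 360 = 720 mm; section modulus (unit throat) S = 2 × L²/6 = 43200 mm².
Direct shear f_v = P/L_w = 653×10³/720 = 906.9 N/mm.
Moment M = P × e = 653×10³ × 150 = 97950000 N·mm; bending f_b = M/S = 2267 N/mm.
f_max = √(f_v² + f_b²) = √(906.9² + 2267²) = 2442 N/mm.
φr_n = 0.75 × 0.6 × 620 × (0.707 × 14) = 2762 N/mm → adequate.

f_max ≈ 2440 N/mm; adequate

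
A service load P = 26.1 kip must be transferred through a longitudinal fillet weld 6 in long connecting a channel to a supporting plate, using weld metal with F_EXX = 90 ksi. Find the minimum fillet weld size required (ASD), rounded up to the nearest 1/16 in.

w = 1/4 in

Total weld length L = 6 in.
Required throat t_e = P × Ω / (0.6 F_EXX × L) = 26.1 × 2.0 / (0.6 × 90 × 6) = 0.1611 in.
Required leg w = t_e / 0.707 = 0.2279 in → use 1/4 in.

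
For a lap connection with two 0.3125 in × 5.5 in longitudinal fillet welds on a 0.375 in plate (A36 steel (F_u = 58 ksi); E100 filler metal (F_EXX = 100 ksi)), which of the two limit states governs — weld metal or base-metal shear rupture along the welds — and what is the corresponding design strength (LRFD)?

φR_n ≈ 108 kip (base-metal shear rupture governs)

t_e = 0.707 × 0.3125 = 0.2209 in; L = 11 in.
Weld metal: φR_n = 0.75 × 0.6 × 100 × 0.2209 × 11 = 109.4 kip.
Base metal (shear rupture): φR_n = 0.75 × 0.6 × 58 × 0.375 × 11 = 107.7 kip.
Governing: base-metal shear rupture.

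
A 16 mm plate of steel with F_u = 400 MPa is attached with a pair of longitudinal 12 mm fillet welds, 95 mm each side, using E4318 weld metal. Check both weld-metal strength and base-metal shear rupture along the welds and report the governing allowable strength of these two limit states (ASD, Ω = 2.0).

R_n/Ω ≈ 208 kN (weld metal governs)

E43XX → F_EXX = 430 MPa.
t_e = 0.707 × 12 = 8.484 mm; L = 190 mm.
Weld metal: R_n/Ω = (1/2.0) × 0.6 × 430 × 8.484 × 190 × 10⁻³ = 207.9 kN.
Base metal (shear rupture): R_n/Ω = (1/2.0) × 0.6 × 400 × 16 × 190 × 10⁻³ = 364.8 kN.
Governing: weld metal.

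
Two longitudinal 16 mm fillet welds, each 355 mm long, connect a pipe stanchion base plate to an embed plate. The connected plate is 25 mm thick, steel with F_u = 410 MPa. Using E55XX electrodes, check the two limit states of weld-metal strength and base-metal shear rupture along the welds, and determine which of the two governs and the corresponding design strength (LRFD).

φR_n ≈ 1990 kN (weld metal governs)

E55XX → F_EXX = 550 MPa.
t_e = 0.707 × 16 = 11.31 mm; L = 710 mm.
Weld metal: φR_n = 0.75 × 0.6 × 550 × 11.31 × 710 × 10⁻³ = 1988 kN.
Base metal (shear rupture): φR_n = 0.75 × 0.6 × 410 × 25 × 710 × 10⁻³ = 3275 kN.
Governing: weld metal.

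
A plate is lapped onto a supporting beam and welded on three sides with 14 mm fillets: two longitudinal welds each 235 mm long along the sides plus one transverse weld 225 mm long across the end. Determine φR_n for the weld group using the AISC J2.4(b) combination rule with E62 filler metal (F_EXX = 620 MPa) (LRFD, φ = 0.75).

t_e = 0.707 × 14 = 9.898 mm.
R_nwl = 0.6 × 620 × 9.898 × 470 × 10⁻³ = 1731 kN (longitudinal, 2 welds).
R_nwt = 0.6 × 620 × 9.898 × 225 × 10⁻³ = 828.5 kN (transverse, base value).
(i) R_nwl + R_nwt = 2559 kN; (ii) 0.85 R_nwl + 1.5 R_nwt = 2714 kN.
R_n = max = 2714 kN [governs: (ii)]; φR_n = 2035 kN.

φR_n ≈ 2040 kN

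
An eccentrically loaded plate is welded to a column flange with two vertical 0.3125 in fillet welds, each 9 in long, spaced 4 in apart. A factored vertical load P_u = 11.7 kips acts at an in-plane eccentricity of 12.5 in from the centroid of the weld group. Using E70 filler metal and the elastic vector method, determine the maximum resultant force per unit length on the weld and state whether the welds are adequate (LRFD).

E70XX → F_EXX = 70 ksi.
Total weld length L_w = 18 in. Treat welds as unit-width lines.
Polar moment about centroid: J = 2[d³/12 + d(b/2)²] = 2[9³/12 + 9×2²] = 193.5 in³.
Direct shear f_v = P/L_w = 11.7 / 18 = 0.65 kip/in (vertical).
Torsion M = P·e = 11.7 × 12.5 = 146.25 kip·in.
Critical point at (x, y) = (2, 4.5) from centroid. f_tx = M·y/J = 3.401 kip/in; f_ty = M·x/J = 1.512 kip/in.
Resultant f_max = √[f_tx² + (f_v + f_ty)²] = √[3.401² + (0.65 + 1.512)²] = 4.03 kip/in.
Capacity per unit length: φr_n = 0.75 × 0.6 × 70 × (0.707 × 0.3125) = 6.96 kip/in.
4.03 ≤ 6.96 → adequate.

f_max ≈ 4.03 kip/in; adequate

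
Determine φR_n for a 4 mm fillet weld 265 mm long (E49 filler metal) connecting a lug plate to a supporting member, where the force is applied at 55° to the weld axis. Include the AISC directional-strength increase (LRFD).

φR_n ≈ 227 kN

E49XX → F_EXX = 490 MPa.
t_e = 0.707 × 4 = 2.828 mm; A_we = 2.828 × 265 = 749.4 mm².
Directional factor: 1.0 + 0.5 sin^1.5(55°) = 1.371.
F_nw = 0.6 × 490 × 1.371 = 403 MPa.
φR_n = 0.75 × 403 × 749.4 × 10⁻³ = 226.5 kN.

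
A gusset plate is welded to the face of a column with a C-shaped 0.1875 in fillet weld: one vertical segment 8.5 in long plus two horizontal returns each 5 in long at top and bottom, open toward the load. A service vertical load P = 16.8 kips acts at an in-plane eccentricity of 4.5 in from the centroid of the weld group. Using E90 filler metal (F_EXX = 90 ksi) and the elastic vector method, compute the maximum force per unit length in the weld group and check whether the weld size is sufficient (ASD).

Total weld length L_w = 18.5 in. Treat welds as unit-width lines.
Centroid: x̄ = 2×5×2.5 / 18.5 = 1.351 in from the vertical weld.
Polar moment about centroid: J = I_x + I_y = [8.5³/12 + 2×5×4.25²] + [8.5×1.351² + 2(5³/12 + 5×1.149²)] = 281.4 in³.
Direct shear f_v = P/L_w = 16.8 / 18.5 = 0.9081 kip/in (vertical).
Torsion M = P·e = 16.8 × 4.5 = 75.6 kip·in.
Critical point at (x, y) = (3.649, 4.25) from centroid. f_tx = M·y/J = 1.142 kip/in; f_ty = M·x/J = 0.9804 kip/in.
Resultant f_max = √[f_tx² + (f_v + f_ty)²] = √[1.142² + (0.9081 + 0.9804)²] = 2.207 kip/in.
Capacity per unit length: r_n/Ω = (1/2.0) × 0.6 × 90 × (0.707 × 0.1875) = 3.579 kip/in.
2.207 ≤ 3.579 → adequate.

f_max ≈ 2.21 kip/in; adequate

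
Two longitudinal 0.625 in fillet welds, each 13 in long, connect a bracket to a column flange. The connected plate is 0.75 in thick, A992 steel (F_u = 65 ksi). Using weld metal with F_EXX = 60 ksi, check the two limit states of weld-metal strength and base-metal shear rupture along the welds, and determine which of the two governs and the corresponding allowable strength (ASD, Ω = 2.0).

R_n/Ω ≈ 207 kips (weld metal governs)

t_e = 0.707 × 0.625 = 0.4419 in; L = 26 in.
Weld metal: R_n/Ω = (1/2.0) × 0.6 × 60 × 0.4419 × 26 = 206.8 kips.
Base metal (shear rupture): R_n/Ω = (1/2.0) × 0.6 × 65 × 0.75 × 26 = 380.2 kips.
Governing: weld metal.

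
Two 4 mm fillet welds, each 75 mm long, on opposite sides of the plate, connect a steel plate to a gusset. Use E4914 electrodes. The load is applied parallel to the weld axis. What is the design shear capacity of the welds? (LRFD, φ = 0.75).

φR_n ≈ 93.5 kN

E49XX → F_EXX = 490 MPa.
Effective throat t_e = 0.707 × 4 = 2.828 mm.
Total length L = 150 mm; A_we = 2.828 × 150 = 424.2 mm².
F_nw = 0.6 F_EXX = 0.6 × 490 = 294 MPa.
φR_n = 0.75 × 294 × 424.2 × 10⁻³ = 93.54 kN.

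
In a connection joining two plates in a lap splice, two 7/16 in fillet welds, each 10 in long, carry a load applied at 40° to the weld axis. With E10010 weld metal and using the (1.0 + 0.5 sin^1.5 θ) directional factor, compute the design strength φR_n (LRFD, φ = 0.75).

φR_n ≈ 350 kips

E100XX → F_EXX = 100 ksi.
t_e = 0.707 × 0.4375 = 0.3093 in; A_we = 0.3093 × 20 = 6.186 in².
Directional factor: 1.0 + 0.5 sin^1.5(40°) = 1.258.
F_nw = 0.6 × 100 × 1.258 = 75.46 ksi.
φR_n = 0.75 × 75.46 × 6.186 = 350.1 kips.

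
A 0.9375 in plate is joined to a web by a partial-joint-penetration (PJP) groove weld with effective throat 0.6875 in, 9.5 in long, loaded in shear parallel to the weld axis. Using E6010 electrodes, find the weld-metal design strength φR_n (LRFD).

φR_n ≈ 176 kips

E60XX → F_EXX = 60 ksi.
Effective throat (given) t_e = 0.6875 in.
A_we = 0.6875 × 9.5 = 6.531 in².
F_nw = 0.6 F_EXX = 36 ksi.
φR_n = 0.75 × 36 × 6.531 = 176.3 kips.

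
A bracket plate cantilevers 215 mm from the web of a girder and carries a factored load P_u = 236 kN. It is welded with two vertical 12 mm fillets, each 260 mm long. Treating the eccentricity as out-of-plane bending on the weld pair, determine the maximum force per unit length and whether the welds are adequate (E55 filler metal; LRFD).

E55XX → F_EXX = 550 MPa.
L_w = 2 × 260 = 520 mm; section modulus (unit throat) S = 2 × L²/6 = 22530 mm².
Direct shear f_v = P/L_w = 236×10³/520 = 453.8 N/mm.
Moment M = P × e = 236×10³ × 215 = 50740000 N·mm; bending f_b = M/S = 2252 N/mm.
f_max = √(f_v² + f_b²) = √(453.8² + 2252²) = 2297 N/mm.
φr_n = 0.75 × 0.6 × 550 × (0.707 × 12) = 2100 N/mm → NOT adequate.

f_max ≈ 2300 N/mm; NOT adequate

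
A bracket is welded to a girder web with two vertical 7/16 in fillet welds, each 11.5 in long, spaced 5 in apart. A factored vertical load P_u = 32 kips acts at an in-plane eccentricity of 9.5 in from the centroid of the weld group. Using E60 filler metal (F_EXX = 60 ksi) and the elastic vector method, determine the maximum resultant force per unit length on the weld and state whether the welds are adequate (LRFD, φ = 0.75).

f_max ≈ 5.5 kip/in; adequate

Total weld length L_w = 23 in. Treat welds as unit-width lines.
Polar moment about centroid: J = 2[d³/12 + d(b/2)²] = 2[11.5³/12 + 11.5×2.5²] = 397.2 in³.
Direct shear f_v = P/L_w = 32 / 23 = 1.391 kip/in (vertical).
Torsion M = P·e = 32 × 9.5 = 304 kip·in.
Critical point at (x, y) = (2.5, 5.75) from centroid. f_tx = M·y/J = 4.4 kip/in; f_ty = M·x/J = 1.913 kip/in.
Resultant f_max = √[f_tx² + (f_v + f_ty)²] = √[4.4² + (1.391 + 1.913)²] = 5.503 kip/in.
Capacity per unit length: φr_n = 0.75 × 0.6 × 60 × (0.707 × 0.4375) = 8.351 kip/in.
5.503 ≤ 8.351 → adequate.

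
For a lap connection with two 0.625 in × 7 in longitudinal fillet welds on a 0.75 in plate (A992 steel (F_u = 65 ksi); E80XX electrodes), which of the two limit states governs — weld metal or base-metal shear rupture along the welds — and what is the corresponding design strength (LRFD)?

E80XX → F_EXX = 80 ksi.
t_e = 0.707 × 0.625 = 0.4419 in; L = 14 in.
Weld metal: φR_n = 0.75 × 0.6 × 80 × 0.4419 × 14 = 222.7 kip.
Base metal (shear rupture): φR_n = 0.75 × 0.6 × 65 × 0.75 × 14 = 307.1 kip.
Governing: weld metal.

φR_n ≈ 223 kip (weld metal governs)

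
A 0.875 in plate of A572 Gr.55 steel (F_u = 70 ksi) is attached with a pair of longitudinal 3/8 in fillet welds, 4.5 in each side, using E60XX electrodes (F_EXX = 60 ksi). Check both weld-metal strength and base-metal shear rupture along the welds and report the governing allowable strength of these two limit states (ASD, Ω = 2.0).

R_n/Ω ≈ 43 kip (weld metal governs)

t_e = 0.707 × 0.375 = 0.2651 in; L = 9 in.
Weld metal: R_n/Ω = (1/2.0) × 0.6 × 60 × 0.2651 × 9 = 42.95 kip.
Base metal (shear rupture): R_n/Ω = (1/2.0) × 0.6 × 70 × 0.875 × 9 = 165.4 kip.
Governing: weld metal.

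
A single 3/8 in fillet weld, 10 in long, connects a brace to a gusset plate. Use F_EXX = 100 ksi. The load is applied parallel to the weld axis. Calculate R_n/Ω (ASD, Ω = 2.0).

Effective throat t_e = 0.707 × 0.375 = 0.2651 in.
Total length L = 10 in; A_we = 0.2651 × 10 = 2.651 in².
F_nw = 0.6 F_EXX = 0.6 × 100 = 60 ksi.
R_n = 60 × 2.651 = 159.1 kip; R_n/Ω = 159.1/2.0 = 79.54 kip.

R_n/Ω ≈ 79.5 kip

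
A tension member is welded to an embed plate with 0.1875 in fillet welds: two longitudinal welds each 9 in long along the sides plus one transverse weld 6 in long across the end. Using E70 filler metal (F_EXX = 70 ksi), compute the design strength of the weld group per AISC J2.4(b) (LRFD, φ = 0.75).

t_e = 0.707 × 0.1875 = 0.1326 in.
R_nwl = 0.6 × 70 × 0.1326 × 18 = 100.2 kips (longitudinal, 2 welds).
R_nwt = 0.6 × 70 × 0.1326 × 6 = 33.41 kips (transverse, base value).
(i) R_nwl + R_nwt = 133.6 kips; (ii) 0.85 R_nwl + 1.5 R_nwt = 135.3 kips.
R_n = max = 135.3 kips [governs: (ii)]; φR_n = 101.5 kips.

φR_n ≈ 101 kips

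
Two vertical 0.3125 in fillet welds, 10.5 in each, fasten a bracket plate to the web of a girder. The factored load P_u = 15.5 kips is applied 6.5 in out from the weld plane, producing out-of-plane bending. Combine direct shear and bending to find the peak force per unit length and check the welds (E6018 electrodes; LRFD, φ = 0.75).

E60XX → F_EXX = 60 ksi.
L_w = 2 × 10.5 = 21 in; section modulus (unit throat) S = 2 × L²/6 = 36.75 in².
Direct shear f_v = P/L_w = 15.5/21 = 0.7381 kip/in.
Moment M = P × e = 15.5 × 6.5 = 100.75 kip·in; bending f_b = M/S = 2.741 kip/in.
f_max = √(f_v² + f_b²) = √(0.7381² + 2.741²) = 2.839 kip/in.
φr_n = 0.75 × 0.6 × 60 × (0.707 × 0.3125) = 5.965 kip/in → adequate.

f_max ≈ 2.84 kip/in; adequate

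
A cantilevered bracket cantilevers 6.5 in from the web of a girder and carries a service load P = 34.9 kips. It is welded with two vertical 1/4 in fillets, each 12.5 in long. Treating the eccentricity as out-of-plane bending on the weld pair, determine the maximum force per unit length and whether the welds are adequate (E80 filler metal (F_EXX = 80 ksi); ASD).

f_max ≈ 4.57 kip/in; NOT adequate

L_w = 2 × 12.5 = 25 in; section modulus (unit throat) S = 2 × L²/6 = 52.08 in².
Direct shear f_v = P/L_w = 34.9/25 = 1.396 kip/in.
Moment M = P × e = 34.9 × 6.5 = 226.85 kip·in; bending f_b = M/S = 4.356 kip/in.
f_max = √(f_v² + f_b²) = √(1.396² + 4.356²) = 4.574 kip/in.
r_n/Ω = (1/2.0) × 0.6 × 80 × (0.707 × 0.25) = 4.242 kip/in → NOT adequate.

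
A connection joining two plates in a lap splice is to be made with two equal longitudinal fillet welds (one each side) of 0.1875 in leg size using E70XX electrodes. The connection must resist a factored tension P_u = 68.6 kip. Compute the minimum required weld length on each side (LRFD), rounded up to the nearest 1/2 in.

E70XX → F_EXX = 70 ksi.
Throat t_e = 0.707 × 0.1875 = 0.1326 in.
φr_n = 0.75 × 0.6 × 70 × 0.1326 = 4.176 kip/in.
L_req = P_u / φr_n = 68.6 / 4.176 = 16.43 in total.
Per side: 16.43 / 2 = 8.214 in.
Round up → use L = 8.5 in on each side.

L = 8.5 in on each side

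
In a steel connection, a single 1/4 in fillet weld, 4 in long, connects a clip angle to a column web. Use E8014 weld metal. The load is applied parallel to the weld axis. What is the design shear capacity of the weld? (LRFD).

φR_n ≈ 25.5 kip

E80XX → F_EXX = 80 ksi.
Effective throat t_e = 0.707 × 0.25 = 0.1767 in.
Total length L = 4 in; A_we = 0.1767 × 4 = 0.707 in².
F_nw = 0.6 F_EXX = 0.6 × 80 = 48 ksi.
φR_n = 0.75 × 48 × 0.707 = 25.45 kip.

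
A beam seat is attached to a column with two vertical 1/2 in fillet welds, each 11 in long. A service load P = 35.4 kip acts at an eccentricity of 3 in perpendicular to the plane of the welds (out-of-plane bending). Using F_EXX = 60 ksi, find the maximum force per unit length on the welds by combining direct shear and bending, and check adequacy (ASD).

L_w = 2 × 11 = 22 in; section modulus (unit throat) S = 2 × L²/6 = 40.33 in².
Direct shear f_v = P/L_w = 35.4/22 = 1.609 kip/in.
Moment M = P × e = 35.4 × 3 = 106.2 kip·in; bending f_b = M/S = 2.633 kip/in.
f_max = √(f_v² + f_b²) = √(1.609² + 2.633²) = 3.086 kip/in.
r_n/Ω = (1/2.0) × 0.6 × 60 × (0.707 × 0.5) = 6.363 kip/in → adequate.

f_max ≈ 3.09 kip/in; adequate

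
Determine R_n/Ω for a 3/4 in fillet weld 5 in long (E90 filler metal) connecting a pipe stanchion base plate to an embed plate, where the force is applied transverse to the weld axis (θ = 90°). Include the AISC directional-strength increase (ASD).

E90XX → F_EXX = 90 ksi.
t_e = 0.707 × 0.75 = 0.5302 in; A_we = 0.5302 × 5 = 2.651 in².
Directional factor: 1.0 + 0.5 sin^1.5(90°) = 1.5.
F_nw = 0.6 × 90 × 1.5 = 81 ksi.
R_n/Ω = (81 × 2.651) / 2.0 = 107.4 kip.

R_n/Ω ≈ 107 kip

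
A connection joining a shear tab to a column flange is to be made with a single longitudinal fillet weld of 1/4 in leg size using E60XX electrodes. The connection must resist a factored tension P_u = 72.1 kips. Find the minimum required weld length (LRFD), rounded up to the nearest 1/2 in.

L = 15.5 in

E60XX → F_EXX = 60 ksi.
Throat t_e = 0.707 × 0.25 = 0.1767 in.
φr_n = 0.75 × 0.6 × 60 × 0.1767 = 4.772 kips/in.
L_req = P_u / φr_n = 72.1 / 4.772 = 15.11 in total.
Round up → use L = 15.5 in.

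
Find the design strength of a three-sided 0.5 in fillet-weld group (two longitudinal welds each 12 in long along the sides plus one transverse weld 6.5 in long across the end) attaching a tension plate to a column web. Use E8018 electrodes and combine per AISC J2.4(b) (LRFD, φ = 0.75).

φR_n ≈ 388 kip

E80XX → F_EXX = 80 ksi.
t_e = 0.707 × 0.5 = 0.3535 in.
R_nwl = 0.6 × 80 × 0.3535 × 24 = 407.2 kip (longitudinal, 2 welds).
R_nwt = 0.6 × 80 × 0.3535 × 6.5 = 110.3 kip (transverse, base value).
(i) R_nwl + R_nwt = 517.5 kip; (ii) 0.85 R_nwl + 1.5 R_nwt = 511.6 kip.
R_n = max = 517.5 kip [governs: (i)]; φR_n = 388.1 kip.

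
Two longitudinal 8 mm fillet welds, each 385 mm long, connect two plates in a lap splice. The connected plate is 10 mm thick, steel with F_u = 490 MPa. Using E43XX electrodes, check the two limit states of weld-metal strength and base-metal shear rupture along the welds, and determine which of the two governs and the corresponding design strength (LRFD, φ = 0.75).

φR_n ≈ 843 kN (weld metal governs)

E43XX → F_EXX = 430 MPa.
t_e = 0.707 × 8 = 5.656 mm; L = 770 mm.
Weld metal: φR_n = 0.75 × 0.6 × 430 × 5.656 × 770 × 10⁻³ = 842.7 kN.
Base metal (shear rupture): φR_n = 0.75 × 0.6 × 490 × 10 × 770 × 10⁻³ = 1698 kN.
Governing: weld metal.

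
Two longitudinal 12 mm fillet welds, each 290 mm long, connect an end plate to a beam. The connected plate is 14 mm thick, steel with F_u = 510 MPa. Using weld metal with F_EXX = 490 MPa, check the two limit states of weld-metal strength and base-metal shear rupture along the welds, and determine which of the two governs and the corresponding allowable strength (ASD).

t_e = 0.707 × 12 = 8.484 mm; L = 580 mm.
Weld metal: R_n/Ω = (1/2.0) × 0.6 × 490 × 8.484 × 580 × 10⁻³ = 723.3 kN.
Base metal (shear rupture): R_n/Ω = (1/2.0) × 0.6 × 510 × 14 × 580 × 10⁻³ = 1242 kN.
Governing: weld metal.

R_n/Ω ≈ 723 kN (weld metal governs)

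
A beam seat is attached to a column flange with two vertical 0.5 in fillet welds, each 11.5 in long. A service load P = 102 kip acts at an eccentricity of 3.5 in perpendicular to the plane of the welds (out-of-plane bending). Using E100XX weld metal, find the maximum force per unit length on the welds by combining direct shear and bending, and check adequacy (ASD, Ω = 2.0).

E100XX → F_EXX = 100 ksi.
L_w = 2 × 11.5 = 23 in; section modulus (unit throat) S = 2 × L²/6 = 44.08 in².
Direct shear f_v = P/L_w = 102/23 = 4.435 kip/in.
Moment M = P × e = 102 × 3.5 = 357 kip·in; bending f_b = M/S = 8.098 kip/in.
f_max = √(f_v² + f_b²) = √(4.435² + 8.098²) = 9.233 kip/in.
r_n/Ω = (1/2.0) × 0.6 × 100 × (0.707 × 0.5) = 10.6 kip/in → adequate.

f_max ≈ 9.23 kip/in; adequate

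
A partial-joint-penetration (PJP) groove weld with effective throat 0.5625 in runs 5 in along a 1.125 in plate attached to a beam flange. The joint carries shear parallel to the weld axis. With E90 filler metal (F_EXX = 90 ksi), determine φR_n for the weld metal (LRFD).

φR_n ≈ 114 kips

Effective throat (given) t_e = 0.5625 in.
A_we = 0.5625 × 5 = 2.812 in².
F_nw = 0.6 F_EXX = 54 ksi.
φR_n = 0.75 × 54 × 2.812 = 113.9 kips.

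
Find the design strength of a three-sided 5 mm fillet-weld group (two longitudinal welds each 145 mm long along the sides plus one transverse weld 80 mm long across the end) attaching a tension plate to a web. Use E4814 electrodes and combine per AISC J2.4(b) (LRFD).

E48XX → F_EXX = 480 MPa.
t_e = 0.707 × 5 = 3.535 mm.
R_nwl = 0.6 × 480 × 3.535 × 290 × 10⁻³ = 295.2 kN (longitudinal, 2 welds).
R_nwt = 0.6 × 480 × 3.535 × 80 × 10⁻³ = 81.45 kN (transverse, base value).
(i) R_nwl + R_nwt = 376.7 kN; (ii) 0.85 R_nwl + 1.5 R_nwt = 373.1 kN.
R_n = max = 376.7 kN [governs: (i)]; φR_n = 282.5 kN.

φR_n ≈ 283 kN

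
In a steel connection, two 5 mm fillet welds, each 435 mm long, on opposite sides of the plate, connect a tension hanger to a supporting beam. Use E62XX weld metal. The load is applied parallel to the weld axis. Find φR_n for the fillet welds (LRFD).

φR_n ≈ 858 kN

E62XX → F_EXX = 620 MPa.
Effective throat t_e = 0.707 × 5 = 3.535 mm.
Total length L = 870 mm; A_we = 3.535 × 870 = 3075 mm².
F_nw = 0.6 F_EXX = 0.6 × 620 = 372 MPa.
φR_n = 0.75 × 372 × 3075 × 10⁻³ = 858.1 kN.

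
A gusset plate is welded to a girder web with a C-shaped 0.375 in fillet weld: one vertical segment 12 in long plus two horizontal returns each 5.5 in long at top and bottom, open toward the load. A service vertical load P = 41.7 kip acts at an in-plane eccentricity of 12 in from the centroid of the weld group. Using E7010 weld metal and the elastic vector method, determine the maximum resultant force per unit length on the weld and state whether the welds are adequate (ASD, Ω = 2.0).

f_max ≈ 7.18 kip/in; NOT adequate

E70XX → F_EXX = 70 ksi.
Total weld length L_w = 23 in. Treat welds as unit-width lines.
Centroid: x̄ = 2×5.5×2.75 / 23 = 1.315 in from the vertical weld.
Polar moment about centroid: J = I_x + I_y = [12³/12 + 2×5.5×6²] + [12×1.315² + 2(5.5³/12 + 5.5×1.435²)] = 611.1 in³.
Direct shear f_v = P/L_w = 41.7 / 23 = 1.813 kip/in (vertical).
Torsion M = P·e = 41.7 × 12 = 500.4 kip·in.
Critical point at (x, y) = (4.185, 6) from centroid. f_tx = M·y/J = 4.913 kip/in; f_ty = M·x/J = 3.427 kip/in.
Resultant f_max = √[f_tx² + (f_v + f_ty)²] = √[4.913² + (1.813 + 3.427)²] = 7.183 kip/in.
Capacity per unit length: r_n/Ω = (1/2.0) × 0.6 × 70 × (0.707 × 0.375) = 5.568 kip/in.
7.183 > 5.568 → NOT adequate.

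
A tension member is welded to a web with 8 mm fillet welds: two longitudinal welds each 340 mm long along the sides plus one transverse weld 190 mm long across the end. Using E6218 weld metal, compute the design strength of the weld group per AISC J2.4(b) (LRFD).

φR_n ≈ 1370 kN

E62XX → F_EXX = 620 MPa.
t_e = 0.707 × 8 = 5.656 mm.
R_nwl = 0.6 × 620 × 5.656 × 680 × 10⁻³ = 1431 kN (longitudinal, 2 welds).
R_nwt = 0.6 × 620 × 5.656 × 190 × 10⁻³ = 399.8 kN (transverse, base value).
(i) R_nwl + R_nwt = 1831 kN; (ii) 0.85 R_nwl + 1.5 R_nwt = 1816 kN.
R_n = max = 1831 kN [governs: (i)]; φR_n = 1373 kN.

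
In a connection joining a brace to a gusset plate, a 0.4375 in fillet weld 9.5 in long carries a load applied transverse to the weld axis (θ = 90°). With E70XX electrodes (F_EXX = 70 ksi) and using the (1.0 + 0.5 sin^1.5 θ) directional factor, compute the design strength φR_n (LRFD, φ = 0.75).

t_e = 0.707 × 0.4375 = 0.3093 in; A_we = 0.3093 × 9.5 = 2.938 in².
Directional factor: 1.0 + 0.5 sin^1.5(90°) = 1.5.
F_nw = 0.6 × 70 × 1.5 = 63 ksi.
φR_n = 0.75 × 63 × 2.938 = 138.8 kips.

φR_n ≈ 139 kips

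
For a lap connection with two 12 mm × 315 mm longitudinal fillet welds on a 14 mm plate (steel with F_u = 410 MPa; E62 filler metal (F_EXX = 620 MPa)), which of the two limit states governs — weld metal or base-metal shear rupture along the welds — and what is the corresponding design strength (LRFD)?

t_e = 0.707 × 12 = 8.484 mm; L = 630 mm.
Weld metal: φR_n = 0.75 × 0.6 × 620 × 8.484 × 630 × 10⁻³ = 1491 kN.
Base metal (shear rupture): φR_n = 0.75 × 0.6 × 410 × 14 × 630 × 10⁻³ = 1627 kN.
Governing: weld metal.

φR_n ≈ 1490 kN (weld metal governs)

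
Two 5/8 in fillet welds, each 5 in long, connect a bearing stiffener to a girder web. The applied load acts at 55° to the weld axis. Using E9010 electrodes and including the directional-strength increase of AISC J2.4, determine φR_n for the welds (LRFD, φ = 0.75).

φR_n ≈ 245 kip

E90XX → F_EXX = 90 ksi.
t_e = 0.707 × 0.625 = 0.4419 in; A_we = 0.4419 × 10 = 4.419 in².
Directional factor: 1.0 + 0.5 sin^1.5(55°) = 1.371.
F_nw = 0.6 × 90 × 1.371 = 74.02 ksi.
φR_n = 0.75 × 74.02 × 4.419 = 245.3 kip.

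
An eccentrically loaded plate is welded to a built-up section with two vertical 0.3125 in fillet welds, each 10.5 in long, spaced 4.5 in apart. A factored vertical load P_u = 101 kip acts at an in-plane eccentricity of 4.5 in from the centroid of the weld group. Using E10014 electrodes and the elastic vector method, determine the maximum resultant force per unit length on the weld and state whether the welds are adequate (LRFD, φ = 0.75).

E100XX → F_EXX = 100 ksi.
Total weld length L_w = 21 in. Treat welds as unit-width lines.
Polar moment about centroid: J = 2[d³/12 + d(b/2)²] = 2[10.5³/12 + 10.5×2.25²] = 299.2 in³.
Direct shear f_v = P/L_w = 101 / 21 = 4.81 kip/in (vertical).
Torsion M = P·e = 101 × 4.5 = 454.5 kip·in.
Critical point at (x, y) = (2.25, 5.25) from centroid. f_tx = M·y/J = 7.974 kip/in; f_ty = M·x/J = 3.417 kip/in.
Resultant f_max = √[f_tx² + (f_v + f_ty)²] = √[7.974² + (4.81 + 3.417)²] = 11.46 kip/in.
Capacity per unit length: φr_n = 0.75 × 0.6 × 100 × (0.707 × 0.3125) = 9.942 kip/in.
11.46 > 9.942 → NOT adequate.

f_max ≈ 11.5 kip/in; NOT adequate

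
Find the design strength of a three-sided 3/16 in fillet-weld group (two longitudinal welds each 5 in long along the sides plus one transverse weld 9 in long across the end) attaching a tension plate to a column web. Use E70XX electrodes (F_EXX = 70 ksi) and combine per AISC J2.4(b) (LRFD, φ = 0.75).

t_e = 0.707 × 0.1875 = 0.1326 in.
R_nwl = 0.6 × 70 × 0.1326 × 10 = 55.68 kip (longitudinal, 2 welds).
R_nwt = 0.6 × 70 × 0.1326 × 9 = 50.11 kip (transverse, base value).
(i) R_nwl + R_nwt = 105.8 kip; (ii) 0.85 R_nwl + 1.5 R_nwt = 122.5 kip.
R_n = max = 122.5 kip [governs: (ii)]; φR_n = 91.87 kip.

φR_n ≈ 91.9 kip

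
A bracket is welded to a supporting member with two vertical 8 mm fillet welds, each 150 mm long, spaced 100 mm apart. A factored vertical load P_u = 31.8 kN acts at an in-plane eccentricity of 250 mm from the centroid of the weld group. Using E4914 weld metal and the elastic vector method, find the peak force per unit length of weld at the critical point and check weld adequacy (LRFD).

E49XX → F_EXX = 490 MPa.
Total weld length L_w = 300 mm. Treat welds as unit-width lines.
Polar moment about centroid: J = 2[d³/12 + d(b/2)²] = 2[150³/12 + 150×50²] = 1312000 mm³.
Direct shear f_v = P/L_w = 31.8×10³ / 300 = 106 N/mm (vertical).
Torsion M = P·e = 31.8×10³ × 250 = 7950000 N·mm.
Critical point at (x, y) = (50, 75) from centroid. f_tx = M·y/J = 454.3 N/mm; f_ty = M·x/J = 302.9 N/mm.
Resultant f_max = √[f_tx² + (f_v + f_ty)²] = √[454.3² + (106 + 302.9)²] = 611.2 N/mm.
Capacity per unit length: φr_n = 0.75 × 0.6 × 490 × (0.707 × 8) = 1247 N/mm.
611.2 ≤ 1247 → adequate.

f_max ≈ 611 N/mm; adequate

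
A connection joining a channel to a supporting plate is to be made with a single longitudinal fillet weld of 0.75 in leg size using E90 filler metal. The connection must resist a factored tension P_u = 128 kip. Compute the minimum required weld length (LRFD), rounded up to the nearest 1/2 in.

E90XX → F_EXX = 90 ksi.
Throat t_e = 0.707 × 0.75 = 0.5302 in.
φr_n = 0.75 × 0.6 × 90 × 0.5302 = 21.48 kip/in.
L_req = P_u / φr_n = 128 / 21.48 = 5.96 in total.
Round up → use L = 6 in.

L = 6 in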